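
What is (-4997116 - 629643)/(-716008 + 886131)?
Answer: -5626759/170123 ≈ -33.075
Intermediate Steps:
(-4997116 - 629643)/(-716008 + 886131) = -5626759/170123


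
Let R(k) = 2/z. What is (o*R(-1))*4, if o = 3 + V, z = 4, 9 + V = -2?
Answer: -16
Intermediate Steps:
V = -11 (V = -9 - 2 = -11)
R(k) = ½ (R(k) = 2/4 = 2*(¼) = ½)
o = -8 (o = 3 - 11 = -8)
(o*R(-1))*4 = -8*½*4 = -4*4 = -16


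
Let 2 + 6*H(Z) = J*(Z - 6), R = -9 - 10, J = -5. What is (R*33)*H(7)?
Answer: 1463/2 ≈ 731.50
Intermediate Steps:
R = -19
H(Z) = 14/3 - 5*Z/6 (H(Z) = -⅓ + (-5*(Z - 6))/6 = -⅓ + (-5*(-6 + Z))/6 = -⅓ + (30 - 5*Z)/6 = -⅓ + (5 - 5*Z/6) = 14/3 - 5*Z/6)
(R*33)*H(7) = (-19*33)*(14/3 - ⅚*7) = -627*(14/3 - 35/6) = -627*(-7/6) = 1463/2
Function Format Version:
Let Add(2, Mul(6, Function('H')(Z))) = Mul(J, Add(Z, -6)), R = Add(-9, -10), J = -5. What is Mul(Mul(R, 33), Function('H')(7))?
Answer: Rational(1463, 2) ≈ 731.50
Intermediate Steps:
R = -19
Function('H')(Z) = Add(Rational(14, 3), Mul(Rational(-5, 6), Z)) (Function('H')(Z) = Add(Rational(-1, 3), Mul(Rational(1, 6), Mul(-5, Add(Z, -6)))) = Add(Rational(-1, 3), Mul(Rational(1, 6), Mul(-5, Add(-6, Z)))) = Add(Rational(-1, 3), Mul(Rational(1, 6), Add(30, Mul(-5, Z)))) = Add(Rational(-1, 3), Add(5, Mul(Rational(-5, 6), Z))) = Add(Rational(14, 3), Mul(Rational(-5, 6), Z)))
Mul(Mul(R, 33), Function('H')(7)) = Mul(Mul(-19, 33), Add(Rational(14, 3), Mul(Rational(-5, 6), 7))) = Mul(-627, Add(Rational(14, 3), Rational(-35, 6))) = Mul(-627, Rational(-7, 6)) = Rational(1463, 2)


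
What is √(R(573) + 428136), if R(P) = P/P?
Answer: √428137 ≈ 654.32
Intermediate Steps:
R(P) = 1
√(R(573) + 428136) = √(1 + 428136) = √428137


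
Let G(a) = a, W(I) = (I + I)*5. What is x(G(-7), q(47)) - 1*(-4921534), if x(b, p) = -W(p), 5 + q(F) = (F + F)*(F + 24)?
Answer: 4854844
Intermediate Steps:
W(I) = 10*I (W(I) = (2*I)*5 = 10*I)
q(F) = -5 + 2*F*(24 + F) (q(F) = -5 + (F + F)*(F + 24) = -5 + (2*F)*(24 + F) = -5 + 2*F*(24 + F))
x(b, p) = -10*p
x(G(-7), q(47)) - 1*(-4921534) = -10*(-5 + 2*47**2 + 48*47) - 1*(-4921534) = -10*(-5 + 2*2209 + 2256) + 4921534 = -10*(-5 + 4418 + 2256) + 4921534 = -10*6669 + 4921534 = -66690 + 4921534 = 4854844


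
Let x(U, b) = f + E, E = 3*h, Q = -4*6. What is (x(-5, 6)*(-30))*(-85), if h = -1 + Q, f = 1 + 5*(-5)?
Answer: -252450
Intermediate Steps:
Q = -24
f = -24 (f = 1 - 25 = -24)
h = -25 (h = -1 - 24 = -25)
E = -75 (E = 3*(-25) = -75)
x(U, b) = -99 (x(U, b) = -24 - 75 = -99)
(x(-5, 6)*(-30))*(-85) = -99*(-30)*(-85) = 2970*(-85) = -252450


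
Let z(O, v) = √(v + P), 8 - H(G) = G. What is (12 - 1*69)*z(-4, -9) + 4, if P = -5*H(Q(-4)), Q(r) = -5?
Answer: 4 - 57*I*√74 ≈ 4.0 - 490.33*I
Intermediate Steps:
H(G) = 8 - G
P = -65 (P = -5*(8 - 1*(-5)) = -5*(8 + 5) = -5*13 = -65)
z(O, v) = √(-65 + v) (z(O, v) = √(v - 65) = √(-65 + v))
(12 - 1*69)*z(-4, -9) + 4 = (12 - 1*69)*√(-65 - 9) + 4 = (12 - 69)*√(-74) + 4 = -57*I*√74 + 4 = 4 - 57*I*√74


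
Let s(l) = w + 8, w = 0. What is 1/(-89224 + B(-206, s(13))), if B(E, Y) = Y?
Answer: -1/89216 ≈ -1.1209e-5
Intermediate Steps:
s(l) = 8 (s(l) = 0 + 8 = 8)
1/(-89224 + B(-206, s(13))) = 1/(-89224 + 8) = 1/(-89216) = -1/89216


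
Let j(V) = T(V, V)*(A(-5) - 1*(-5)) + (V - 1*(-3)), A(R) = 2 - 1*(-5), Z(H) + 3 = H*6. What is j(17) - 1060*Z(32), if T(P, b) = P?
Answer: -200116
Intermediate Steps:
Z(H) = -3 + 6*H (Z(H) = -3 + H*6 = -3 + 6*H)
A(R) = 7 (A(R) = 2 + 5 = 7)
j(V) = 3 + 13*V (j(V) = V*(7 - 1*(-5)) + (V - 1*(-3)) = V*(7 + 5) + (V + 3) = V*12 + (3 + V) = 12*V + (3 + V) = 3 + 13*V)
j(17) - 1060*Z(32) = (3 + 13*17) - 1060*(-3 + 6*32) = (3 + 221) - 1060*(-3 + 192) = 224 - 1060*189 = 224 - 200340 = -200116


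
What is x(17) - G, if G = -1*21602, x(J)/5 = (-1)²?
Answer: 21607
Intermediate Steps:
x(J) = 5 (x(J) = 5*(-1)² = 5*1 = 5)
G = -21602
x(17) - G = 5 - 1*(-21602) = 5 + 21602 = 21607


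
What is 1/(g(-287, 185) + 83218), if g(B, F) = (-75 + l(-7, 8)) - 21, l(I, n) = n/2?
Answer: 1/83126 ≈ 1.2030e-5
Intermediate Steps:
l(I, n) = n/2 (l(I, n) = n*(½) = n/2)
g(B, F) = -92 (g(B, F) = (-75 + (½)*8) - 21 = (-75 + 4) - 21 = -71 - 21 = -92)
1/(g(-287, 185) + 83218) = 1/(-92 + 83218) = 1/83126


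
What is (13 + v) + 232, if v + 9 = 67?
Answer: 303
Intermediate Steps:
v = 58 (v = -9 + 67 = 58)
(13 + v) + 232 = (13 + 58) + 232 = 71 + 232 = 303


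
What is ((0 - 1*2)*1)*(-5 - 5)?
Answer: 20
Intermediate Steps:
((0 - 1*2)*1)*(-5 - 5) = ((0 - 2)*1)*(-10) = -2*1*(-10) = -2*(-10) = 20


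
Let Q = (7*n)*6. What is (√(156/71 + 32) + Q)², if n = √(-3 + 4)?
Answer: 127672/71 + 168*√43097/71 ≈ 2289.4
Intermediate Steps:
n = 1 (n = √1 = 1)
Q = 42 (Q = (7*1)*6 = 7*6 = 42)
(√(156/71 + 32) + Q)² = (√(156/71 + 32) + 42)² = (√(2428/71) + 42)² = (2*√43097/71 + 42)² = (42 + 2*√43097/71)²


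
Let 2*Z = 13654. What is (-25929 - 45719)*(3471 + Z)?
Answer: -737831104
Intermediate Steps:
Z = 6827 (Z = (½)*13654 = 6827)
(-25929 - 45719)*(3471 + Z) = (-25929 - 45719)*(3471 + 6827) = -71648*10298 = -737831104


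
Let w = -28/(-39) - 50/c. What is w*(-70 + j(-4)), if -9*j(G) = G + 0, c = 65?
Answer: 1252/351 ≈ 3.5670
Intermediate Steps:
j(G) = -G/9 (j(G) = -(G + 0)/9 = -G/9)
w = -2/39 (w = -28/(-39) - 50/65 = -28*(-1/39) - 50*1/65 = 28/39 - 10/13 = -2/39 ≈ -0.051282)
w*(-70 + j(-4)) = -2*(-70 - 1/9*(-4))/39 = -2*(-70 + 4/9)/39 = -2/39*(-626/9) = 1252/351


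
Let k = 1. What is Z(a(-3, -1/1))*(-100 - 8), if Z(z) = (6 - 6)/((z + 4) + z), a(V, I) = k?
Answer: 0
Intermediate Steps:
a(V, I) = 1
Z(z) = 0 (Z(z) = 0/((4 + z) + z) = 0/(4 + 2*z) = 0)
Z(a(-3, -1/1))*(-100 - 8) = 0*(-100 - 8) = 0*(-108) = 0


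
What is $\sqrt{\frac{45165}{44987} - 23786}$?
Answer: $\frac{i \sqrt{48136792561979}}{44987} \approx 154.22 i$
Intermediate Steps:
$\sqrt{\frac{45165}{44987} - 23786} = \sqrt{- \frac{1070015617}{44987}} = \frac{i \sqrt{48136792561979}}{44987}$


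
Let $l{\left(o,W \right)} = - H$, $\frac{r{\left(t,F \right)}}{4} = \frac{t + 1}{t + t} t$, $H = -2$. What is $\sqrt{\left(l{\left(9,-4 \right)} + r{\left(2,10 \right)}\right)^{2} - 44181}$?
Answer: $i \sqrt{44117} \approx 210.04 i$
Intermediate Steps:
$r{\left(t,F \right)} = 2 + 2 t$ ($r{\left(t,F \right)} = 4 \frac{t + 1}{t + t} t = 4 \frac{1 + t}{2 t} t = 4 \left(\frac{1}{2} + \frac{t}{2}\right) = 2 + 2 t$)
$l{\left(o,W \right)} = 2$ ($l{\left(o,W \right)} = \left(-1\right) \left(-2\right) = 2$)
$\sqrt{\left(l{\left(9,-4 \right)} + r{\left(2,10 \right)}\right)^{2} - 44181} = \sqrt{\left(2 + \left(2 + 2 \cdot 2\right)\right)^{2} - 44181} = \sqrt{\left(2 + \left(2 + 4\right)\right)^{2} - 44181} = \sqrt{\left(2 + 6\right)^{2} - 44181} = \sqrt{8^{2} - 44181} = \sqrt{64 - 44181} = \sqrt{-44117} = i \sqrt{44117}$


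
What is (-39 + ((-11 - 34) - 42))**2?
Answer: 15876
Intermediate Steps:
(-39 + ((-11 - 34) - 42))**2 = (-39 + (-45 - 42))**2 = (-39 - 87)**2 = (-126)**2 = 15876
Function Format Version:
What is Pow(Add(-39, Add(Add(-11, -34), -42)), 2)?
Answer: 15876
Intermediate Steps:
Pow(Add(-39, Add(Add(-11, -34), -42)), 2) = Pow(Add(-39, Add(-45, -42)), 2) = Pow(Add(-39, -87), 2) = Pow(-126, 2) = 15876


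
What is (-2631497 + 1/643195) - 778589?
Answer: -2193350264769/643195 ≈ -3.4101e+6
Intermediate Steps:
(-2631497 + 1/643195) - 778589 = -1692565712914/643195 - 778589 = -2193350264769/643195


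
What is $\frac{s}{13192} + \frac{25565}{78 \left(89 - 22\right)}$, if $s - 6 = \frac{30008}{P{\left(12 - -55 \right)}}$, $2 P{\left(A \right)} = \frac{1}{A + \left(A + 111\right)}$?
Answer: $\frac{19294992689}{17235348} \approx 1119.5$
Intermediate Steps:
$P{\left(A \right)} = \frac{1}{2 \left(111 + 2 A\right)}$ ($P{\left(A \right)} = \frac{1}{2 \left(A + \left(A + 111\right)\right)} = \frac{1}{2 \left(A + \left(111 + A\right)\right)} = \frac{1}{2 \left(111 + 2 A\right)}$)
$s = 14703926$ ($s = 6 + \frac{30008}{\frac{1}{2} \frac{1}{111 + 2 \left(12 - -55\right)}} = 6 + \frac{30008}{\frac{1}{2} \frac{1}{111 + 2 \left(12 + 55\right)}} = 6 + \frac{30008}{\frac{1}{2} \frac{1}{111 + 2 \cdot 67}} = 6 + \frac{30008}{\frac{1}{2} \frac{1}{111 + 134}} = 6 + \frac{30008}{\frac{1}{2} \cdot \frac{1}{245}} = 6 + 30008 \frac{1}{\frac{1}{490}} = 6 + 30008 \cdot 490 = 6 + 14703920 = 14703926$)
$\frac{s}{13192} + \frac{25565}{78 \left(89 - 22\right)} = \frac{14703926}{13192} + \frac{25565}{78 \left(89 - 22\right)} = 14703926 \cdot \frac{1}{13192} + \frac{25565}{78 \cdot 67} = \frac{7351963}{6596} + \frac{25565}{5226} = \frac{19294992689}{17235348}$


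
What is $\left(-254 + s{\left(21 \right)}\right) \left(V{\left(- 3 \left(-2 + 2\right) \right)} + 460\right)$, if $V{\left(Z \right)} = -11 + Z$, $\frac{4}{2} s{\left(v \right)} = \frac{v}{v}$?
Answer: $- \frac{227643}{2} \approx -1.1382 \cdot 10^{5}$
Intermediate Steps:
$s{\left(v \right)} = \frac{1}{2}$ ($s{\left(v \right)} = \frac{v \frac{1}{v}}{2} = \frac{1}{2} \cdot 1 = \frac{1}{2}$)
$\left(-254 + s{\left(21 \right)}\right) \left(V{\left(- 3 \left(-2 + 2\right) \right)} + 460\right) = \left(-254 + \frac{1}{2}\right) \left(\left(-11 - 3 \left(-2 + 2\right)\right) + 460\right) = - \frac{507 \left(\left(-11 - 0\right) + 460\right)}{2} = - \frac{507 \left(\left(-11 + 0\right) + 460\right)}{2} = - \frac{507 \left(-11 + 460\right)}{2} = \left(- \frac{507}{2}\right) 449 = - \frac{227643}{2}$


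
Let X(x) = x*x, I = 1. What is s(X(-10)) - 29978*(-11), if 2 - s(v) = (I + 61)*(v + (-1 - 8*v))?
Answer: 373222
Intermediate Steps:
X(x) = x²
s(v) = 64 + 434*v (s(v) = 2 - (1 + 61)*(v + (-1 - 8*v)) = 2 - 62*(-1 - 7*v) = 2 - (-62 - 434*v) = 2 + (62 + 434*v) = 64 + 434*v)
s(X(-10)) - 29978*(-11) = (64 + 434*(-10)²) - 29978*(-11) = (64 + 434*100) - 1*(-329758) = (64 + 43400) + 329758 = 43464 + 329758 = 373222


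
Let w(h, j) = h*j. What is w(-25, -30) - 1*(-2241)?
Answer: 2991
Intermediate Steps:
w(-25, -30) - 1*(-2241) = -25*(-30) - 1*(-2241) = 750 + 2241 = 2991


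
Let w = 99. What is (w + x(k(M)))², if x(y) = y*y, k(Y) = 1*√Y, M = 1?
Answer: 10000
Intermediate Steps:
k(Y) = √Y
x(y) = y²
(w + x(k(M)))² = (99 + (√1)²)² = (99 + 1²)² = (99 + 1)² = 100² = 10000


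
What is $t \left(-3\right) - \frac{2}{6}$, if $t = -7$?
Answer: $\frac{62}{3} \approx 20.667$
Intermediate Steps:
$t \left(-3\right) - \frac{2}{6} = \left(-7\right) \left(-3\right) - \frac{2}{6} = 21 - \frac{1}{3} = \frac{62}{3}$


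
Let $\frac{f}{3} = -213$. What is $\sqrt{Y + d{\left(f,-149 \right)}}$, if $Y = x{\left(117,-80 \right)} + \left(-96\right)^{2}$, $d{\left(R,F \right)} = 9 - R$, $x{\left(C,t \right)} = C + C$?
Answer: $3 \sqrt{1122} \approx 100.49$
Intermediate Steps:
$f = -639$ ($f = 3 \left(-213\right) = -639$)
$x{\left(C,t \right)} = 2 C$
$Y = 9450$ ($Y = 2 \cdot 117 + \left(-96\right)^{2} = 234 + 9216 = 9450$)
$\sqrt{Y + d{\left(f,-149 \right)}} = \sqrt{9450 + \left(9 - -639\right)} = \sqrt{9450 + \left(9 + 639\right)} = \sqrt{9450 + 648} = \sqrt{10098} = 3 \sqrt{1122}$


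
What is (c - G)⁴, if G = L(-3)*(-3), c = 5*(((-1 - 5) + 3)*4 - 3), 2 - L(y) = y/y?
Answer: 26873856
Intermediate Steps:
L(y) = 1 (L(y) = 2 - y/y = 2 - 1*1 = 2 - 1 = 1)
c = -75 (c = 5*((-6 + 3)*4 - 3) = 5*(-3*4 - 3) = 5*(-12 - 3) = 5*(-15) = -75)
G = -3 (G = 1*(-3) = -3)
(c - G)⁴ = (-75 - 1*(-3))⁴ = (-75 + 3)⁴ = (-72)⁴ = 26873856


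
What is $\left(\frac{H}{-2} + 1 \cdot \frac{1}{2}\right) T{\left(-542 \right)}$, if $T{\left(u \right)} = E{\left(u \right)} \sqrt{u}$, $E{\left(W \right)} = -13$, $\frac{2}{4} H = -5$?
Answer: $- \frac{143 i \sqrt{542}}{2} \approx - 1664.6 i$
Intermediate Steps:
$H = -10$ ($H = 2 \left(-5\right) = -10$)
$T{\left(u \right)} = - 13 \sqrt{u}$
$\left(\frac{H}{-2} + 1 \cdot \frac{1}{2}\right) T{\left(-542 \right)} = \left(- \frac{10}{-2} + 1 \cdot \frac{1}{2}\right) \left(- 13 \sqrt{-542}\right) = \left(\left(-10\right) \left(- \frac{1}{2}\right) + 1 \cdot \frac{1}{2}\right) \left(- 13 i \sqrt{542}\right) = \left(5 + \frac{1}{2}\right) \left(- 13 i \sqrt{542}\right) = \frac{11 \left(- 13 i \sqrt{542}\right)}{2} = - \frac{143 i \sqrt{542}}{2}$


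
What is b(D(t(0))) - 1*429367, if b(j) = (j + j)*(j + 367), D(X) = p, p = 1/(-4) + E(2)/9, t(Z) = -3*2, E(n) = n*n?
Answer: -278137283/648 ≈ -4.2922e+5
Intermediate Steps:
E(n) = n²
t(Z) = -6
p = 7/36 (p = 1/(-4) + 2²/9 = 1*(-¼) + 4*(⅑) = -¼ + 4/9 = 7/36 ≈ 0.19444)
D(X) = 7/36
b(j) = 2*j*(367 + j) (b(j) = (2*j)*(367 + j) = 2*j*(367 + j))
b(D(t(0))) - 1*429367 = 2*(7/36)*(367 + 7/36) - 1*429367 = 2*(7/36)*(13219/36) - 429367 = 92533/648 - 429367 = -278137283/648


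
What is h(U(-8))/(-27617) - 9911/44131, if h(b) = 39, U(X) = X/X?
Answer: -275433196/1218765827 ≈ -0.22599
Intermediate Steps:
U(X) = 1
h(U(-8))/(-27617) - 9911/44131 = 39/(-27617) - 9911/44131 = 39*(-1/27617) - 9911*1/44131 = -39/27617 - 9911/44131 = -275433196/1218765827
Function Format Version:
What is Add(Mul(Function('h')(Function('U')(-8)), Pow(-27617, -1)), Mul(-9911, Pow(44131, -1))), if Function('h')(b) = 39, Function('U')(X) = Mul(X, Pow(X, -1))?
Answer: Rational(-275433196, 1218765827) ≈ -0.22599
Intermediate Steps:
Function('U')(X) = 1
Add(Mul(Function('h')(Function('U')(-8)), Pow(-27617, -1)), Mul(-9911, Pow(44131, -1))) = Add(Mul(39, Pow(-27617, -1)), Mul(-9911, Pow(44131, -1))) = Add(Mul(39, Rational(-1, 27617)), Mul(-9911, Rational(1, 44131))) = Add(Rational(-39, 27617), Rational(-9911, 44131)) = Rational(-275433196, 1218765827)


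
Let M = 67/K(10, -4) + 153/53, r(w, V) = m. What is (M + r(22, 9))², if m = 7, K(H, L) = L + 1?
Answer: 3916441/25281 ≈ 154.92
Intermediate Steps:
K(H, L) = 1 + L
r(w, V) = 7
M = -3092/159 (M = 67/(1 - 4) + 153/53 = 67/(-3) + 153*(1/53) = 67*(-⅓) + 153/53 = -67/3 + 153/53 = -3092/159 ≈ -19.447)
(M + r(22, 9))² = (-3092/159 + 7)² = (-1979/159)² = 3916441/25281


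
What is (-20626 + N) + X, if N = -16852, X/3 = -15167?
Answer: -82979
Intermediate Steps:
X = -45501 (X = 3*(-15167) = -45501)
(-20626 + N) + X = (-20626 - 16852) - 45501 = -37478 - 45501 = -82979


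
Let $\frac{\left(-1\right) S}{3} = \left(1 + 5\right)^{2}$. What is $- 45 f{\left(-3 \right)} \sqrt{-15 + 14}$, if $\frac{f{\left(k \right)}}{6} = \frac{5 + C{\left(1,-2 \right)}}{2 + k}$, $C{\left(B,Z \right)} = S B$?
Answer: $- 27810 i \approx - 27810.0 i$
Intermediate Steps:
$S = -108$ ($S = - 3 \left(1 + 5\right)^{2} = - 3 \cdot 6^{2} = \left(-3\right) 36 = -108$)
$C{\left(B,Z \right)} = - 108 B$
$f{\left(k \right)} = - \frac{618}{2 + k}$ ($f{\left(k \right)} = 6 \frac{5 - 108}{2 + k} = 6 \left(- \frac{103}{2 + k}\right) = - \frac{618}{2 + k}$)
$- 45 f{\left(-3 \right)} \sqrt{-15 + 14} = - 45 \left(- \frac{618}{2 - 3}\right) \sqrt{-15 + 14} = - 45 \left(- \frac{618}{-1}\right) \sqrt{-1} = - 45 \left(\left(-618\right) \left(-1\right)\right) i = \left(-45\right) 618 i = - 27810 i$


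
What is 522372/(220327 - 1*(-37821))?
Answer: 130593/64537 ≈ 2.0235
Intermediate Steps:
522372/(220327 - 1*(-37821)) = 522372/(220327 + 37821) = 522372/258148 = 522372*(1/258148) = 130593/64537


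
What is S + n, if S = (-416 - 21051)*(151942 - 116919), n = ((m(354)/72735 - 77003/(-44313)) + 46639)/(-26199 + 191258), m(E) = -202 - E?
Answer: -133326737235398395009741/177334220777415 ≈ -7.5184e+8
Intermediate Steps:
n = 50109339824774/177334220777415 (n = (((-202 - 1*354)/72735 - 77003/(-44313)) + 46639)/(-26199 + 191258) = (((-202 - 354)*(1/72735) - 77003*(-1/44313)) + 46639)/165059 = ((-556*1/72735 + 77003/44313) + 46639)*(1/165059) = ((-556/72735 + 77003/44313) + 46639)*(1/165059) = (1858725059/1074368685 + 46639)*(1/165059) = (50109339824774/1074368685)*(1/165059) = 50109339824774/177334220777415 ≈ 0.28257)
S = -751838741 (S = -21467*35023 = -751838741)
S + n = -751838741 + 50109339824774/177334220777415 = -133326737235398395009741/177334220777415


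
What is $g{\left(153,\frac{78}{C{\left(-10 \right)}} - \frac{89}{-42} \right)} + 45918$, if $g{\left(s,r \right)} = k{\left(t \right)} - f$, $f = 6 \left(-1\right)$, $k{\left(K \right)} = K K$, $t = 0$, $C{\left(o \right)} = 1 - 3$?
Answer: $45924$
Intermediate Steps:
$C{\left(o \right)} = -2$
$k{\left(K \right)} = K^{2}$
$f = -6$
$g{\left(s,r \right)} = 6$ ($g{\left(s,r \right)} = 0^{2} - -6 = 0 + 6 = 6$)
$g{\left(153,\frac{78}{C{\left(-10 \right)}} - \frac{89}{-42} \right)} + 45918 = 6 + 45918 = 45924$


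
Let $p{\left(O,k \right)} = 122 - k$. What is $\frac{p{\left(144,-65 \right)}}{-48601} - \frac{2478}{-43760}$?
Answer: $\frac{56125079}{1063389880} \approx 0.052779$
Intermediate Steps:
$\frac{p{\left(144,-65 \right)}}{-48601} - \frac{2478}{-43760} = \frac{122 - -65}{-48601} - \frac{2478}{-43760} = \left(122 + 65\right) \left(- \frac{1}{48601}\right) - - \frac{1239}{21880} = 187 \left(- \frac{1}{48601}\right) + \frac{1239}{21880} = - \frac{187}{48601} + \frac{1239}{21880} = \frac{56125079}{1063389880}$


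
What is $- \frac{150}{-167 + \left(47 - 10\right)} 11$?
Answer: $\frac{165}{13} \approx 12.692$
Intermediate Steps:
$- \frac{150}{-167 + \left(47 - 10\right)} 11 = - \frac{150}{-167 + 37} \cdot 11 = - \frac{150}{-130} \cdot 11 = \left(-150\right) \left(- \frac{1}{130}\right) 11 = \frac{15}{13} \cdot 11 = \frac{165}{13}$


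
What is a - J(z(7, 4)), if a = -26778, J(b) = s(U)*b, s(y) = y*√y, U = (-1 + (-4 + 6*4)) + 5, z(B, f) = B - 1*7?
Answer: -26778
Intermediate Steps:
z(B, f) = -7 + B (z(B, f) = B - 7 = -7 + B)
U = 24 (U = (-1 + (-4 + 24)) + 5 = (-1 + 20) + 5 = 19 + 5 = 24)
s(y) = y^(3/2)
J(b) = 48*b*√6 (J(b) = 24^(3/2)*b = (48*√6)*b = 48*b*√6)
a - J(z(7, 4)) = -26778 - 48*(-7 + 7)*√6 = -26778 - 48*0*√6 = -26778 - 1*0 = -26778 + 0 = -26778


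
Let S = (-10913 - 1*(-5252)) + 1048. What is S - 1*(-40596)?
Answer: 35983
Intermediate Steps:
S = -4613 (S = (-10913 + 5252) + 1048 = -5661 + 1048 = -4613)
S - 1*(-40596) = -4613 - 1*(-40596) = -4613 + 40596 = 35983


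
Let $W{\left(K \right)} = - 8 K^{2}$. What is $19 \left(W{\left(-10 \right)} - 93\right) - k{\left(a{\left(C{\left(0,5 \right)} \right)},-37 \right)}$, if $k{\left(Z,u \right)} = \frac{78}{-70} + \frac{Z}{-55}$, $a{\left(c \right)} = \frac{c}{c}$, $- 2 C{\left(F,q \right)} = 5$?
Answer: $- \frac{6531859}{385} \approx -16966.0$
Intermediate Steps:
$C{\left(F,q \right)} = - \frac{5}{2}$ ($C{\left(F,q \right)} = \left(- \frac{1}{2}\right) 5 = - \frac{5}{2}$)
$a{\left(c \right)} = 1$
$k{\left(Z,u \right)} = - \frac{39}{35} - \frac{Z}{55}$ ($k{\left(Z,u \right)} = 78 \left(- \frac{1}{70}\right) + Z \left(- \frac{1}{55}\right) = - \frac{39}{35} - \frac{Z}{55}$)
$19 \left(W{\left(-10 \right)} - 93\right) - k{\left(a{\left(C{\left(0,5 \right)} \right)},-37 \right)} = 19 \left(- 8 \left(-10\right)^{2} - 93\right) - \left(- \frac{39}{35} - \frac{1}{55}\right) = 19 \left(\left(-8\right) 100 - 93\right) - \left(- \frac{39}{35} - \frac{1}{55}\right) = 19 \left(-800 - 93\right) - - \frac{436}{385} = 19 \left(-893\right) + \frac{436}{385} = -16967 + \frac{436}{385} = - \frac{6531859}{385}$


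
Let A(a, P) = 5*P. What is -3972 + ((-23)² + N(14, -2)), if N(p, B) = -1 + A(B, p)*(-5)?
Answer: -3794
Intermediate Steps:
N(p, B) = -1 - 25*p (N(p, B) = -1 + (5*p)*(-5) = -1 - 25*p)
-3972 + ((-23)² + N(14, -2)) = -3972 + ((-23)² + (-1 - 25*14)) = -3972 + (529 + (-1 - 350)) = -3972 + (529 - 351) = -3972 + 178 = -3794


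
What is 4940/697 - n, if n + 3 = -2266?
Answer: 1586433/697 ≈ 2276.1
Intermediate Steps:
n = -2269 (n = -3 - 2266 = -2269)
4940/697 - n = 4940/697 - 1*(-2269) = 4940*(1/697) + 2269 = 4940/697 + 2269 = 1586433/697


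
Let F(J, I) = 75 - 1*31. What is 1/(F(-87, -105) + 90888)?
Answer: 1/90932 ≈ 1.0997e-5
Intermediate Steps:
F(J, I) = 44 (F(J, I) = 75 - 31 = 44)
1/(F(-87, -105) + 90888) = 1/(44 + 90888) = 1/90932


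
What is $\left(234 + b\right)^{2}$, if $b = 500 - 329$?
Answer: $164025$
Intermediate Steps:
$b = 171$ ($b = 500 - 329 = 171$)
$\left(234 + b\right)^{2} = \left(234 + 171\right)^{2} = 405^{2} = 164025$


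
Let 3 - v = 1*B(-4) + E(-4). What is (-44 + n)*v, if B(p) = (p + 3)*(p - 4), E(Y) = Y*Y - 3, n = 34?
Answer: 180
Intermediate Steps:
E(Y) = -3 + Y**2 (E(Y) = Y**2 - 3 = -3 + Y**2)
B(p) = (-4 + p)*(3 + p) (B(p) = (3 + p)*(-4 + p) = (-4 + p)*(3 + p))
v = -18 (v = 3 - (1*(-12 + (-4)**2 - 1*(-4)) + (-3 + (-4)**2)) = 3 - (1*(-12 + 16 + 4) + (-3 + 16)) = 3 - (1*8 + 13) = 3 - (8 + 13) = 3 - 1*21 = 3 - 21 = -18)
(-44 + n)*v = (-44 + 34)*(-18) = -10*(-18) = 180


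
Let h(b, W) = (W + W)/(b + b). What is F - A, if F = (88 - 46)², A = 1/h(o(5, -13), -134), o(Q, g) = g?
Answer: 236363/134 ≈ 1763.9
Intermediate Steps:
h(b, W) = W/b (h(b, W) = (2*W)/((2*b)) = (2*W)*(1/(2*b)) = W/b)
A = 13/134 (A = 1/(-134/(-13)) = 1/(-134*(-1/13)) = 1/(134/13) = 13/134 ≈ 0.097015)
F = 1764 (F = 42² = 1764)
F - A = 1764 - 1*13/134 = 1764 - 13/134 = 236363/134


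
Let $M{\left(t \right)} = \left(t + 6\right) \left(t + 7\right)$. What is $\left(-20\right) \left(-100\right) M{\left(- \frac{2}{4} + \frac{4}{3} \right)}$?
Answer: $\frac{963500}{9} \approx 1.0706 \cdot 10^{5}$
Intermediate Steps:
$M{\left(t \right)} = \left(6 + t\right) \left(7 + t\right)$
$\left(-20\right) \left(-100\right) M{\left(- \frac{2}{4} + \frac{4}{3} \right)} = \left(-20\right) \left(-100\right) \left(42 + \left(- \frac{2}{4} + \frac{4}{3}\right)^{2} + 13 \left(- \frac{2}{4} + \frac{4}{3}\right)\right) = 2000 \left(42 + \left(\left(-2\right) \frac{1}{4} + 4 \cdot \frac{1}{3}\right)^{2} + 13 \left(\left(-2\right) \frac{1}{4} + 4 \cdot \frac{1}{3}\right)\right) = 2000 \left(42 + \left(- \frac{1}{2} + \frac{4}{3}\right)^{2} + 13 \left(- \frac{1}{2} + \frac{4}{3}\right)\right) = 2000 \left(42 + \left(\frac{5}{6}\right)^{2} + 13 \cdot \frac{5}{6}\right) = 2000 \left(42 + \frac{25}{36} + \frac{65}{6}\right) = 2000 \cdot \frac{1927}{36} = \frac{963500}{9}$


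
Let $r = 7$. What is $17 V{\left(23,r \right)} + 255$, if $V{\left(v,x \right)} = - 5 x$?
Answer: $-340$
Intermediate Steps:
$17 V{\left(23,r \right)} + 255 = 17 \left(\left(-5\right) 7\right) + 255 = 17 \left(-35\right) + 255 = -595 + 255 = -340$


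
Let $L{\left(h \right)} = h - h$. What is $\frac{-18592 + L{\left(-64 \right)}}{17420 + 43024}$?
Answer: $- \frac{4648}{15111} \approx -0.30759$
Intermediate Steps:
$L{\left(h \right)} = 0$
$\frac{-18592 + L{\left(-64 \right)}}{17420 + 43024} = \frac{-18592 + 0}{17420 + 43024} = - \frac{18592}{60444} = \left(-18592\right) \frac{1}{60444} = - \frac{4648}{15111}$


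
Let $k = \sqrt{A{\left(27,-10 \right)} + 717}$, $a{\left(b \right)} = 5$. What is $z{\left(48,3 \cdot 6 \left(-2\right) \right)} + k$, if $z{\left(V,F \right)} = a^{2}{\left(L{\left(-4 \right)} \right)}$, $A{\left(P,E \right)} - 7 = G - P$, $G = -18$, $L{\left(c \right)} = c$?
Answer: $25 + \sqrt{679} \approx 51.058$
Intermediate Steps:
$A{\left(P,E \right)} = -11 - P$ ($A{\left(P,E \right)} = 7 - \left(18 + P\right) = -11 - P$)
$z{\left(V,F \right)} = 25$ ($z{\left(V,F \right)} = 5^{2} = 25$)
$k = \sqrt{679}$ ($k = \sqrt{\left(-11 - 27\right) + 717} = \sqrt{-38 + 717} = \sqrt{679} \approx 26.058$)
$z{\left(48,3 \cdot 6 \left(-2\right) \right)} + k = 25 + \sqrt{679}$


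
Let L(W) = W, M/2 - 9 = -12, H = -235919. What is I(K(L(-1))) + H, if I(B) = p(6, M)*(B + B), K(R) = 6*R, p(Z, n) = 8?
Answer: -236015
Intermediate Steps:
M = -6 (M = 18 + 2*(-12) = 18 - 24 = -6)
I(B) = 16*B (I(B) = 8*(B + B) = 8*(2*B) = 16*B)
I(K(L(-1))) + H = 16*(6*(-1)) - 235919 = 16*(-6) - 235919 = -96 - 235919 = -236015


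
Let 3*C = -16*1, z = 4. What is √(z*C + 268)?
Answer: 2*√555/3 ≈ 15.706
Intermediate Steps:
C = -16/3 (C = (-16*1)/3 = (⅓)*(-16) = -16/3 ≈ -5.3333)
√(z*C + 268) = √(4*(-16/3) + 268) = √(-64/3 + 268) = √(740/3) = 2*√555/3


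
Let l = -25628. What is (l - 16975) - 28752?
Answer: -71355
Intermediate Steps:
(l - 16975) - 28752 = (-25628 - 16975) - 28752 = -42603 - 28752 = -71355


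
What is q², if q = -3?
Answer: 9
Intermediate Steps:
q² = (-3)² = 9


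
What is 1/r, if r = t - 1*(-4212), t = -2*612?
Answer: 1/2988 ≈ 0.00033467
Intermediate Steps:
t = -1224
r = 2988 (r = -1224 - 1*(-4212) = -1224 + 4212 = 2988)
1/r = 1/2988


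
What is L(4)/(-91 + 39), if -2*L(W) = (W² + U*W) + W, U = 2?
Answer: 7/26 ≈ 0.26923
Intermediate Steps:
L(W) = -3*W/2 - W²/2 (L(W) = -((W² + 2*W) + W)/2 = -(W² + 3*W)/2 = -3*W/2 - W²/2)
L(4)/(-91 + 39) = (-½*4*(3 + 4))/(-91 + 39) = -½*4*7/(-52) = -14*(-1/52) = 7/26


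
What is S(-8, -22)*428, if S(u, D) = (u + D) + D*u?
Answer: 62488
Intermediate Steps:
S(u, D) = D + u + D*u (S(u, D) = (D + u) + D*u = D + u + D*u)
S(-8, -22)*428 = (-22 - 8 - 22*(-8))*428 = (-22 - 8 + 176)*428 = 146*428 = 62488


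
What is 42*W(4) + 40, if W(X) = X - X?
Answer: 40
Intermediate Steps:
W(X) = 0
42*W(4) + 40 = 42*0 + 40 = 0 + 40 = 40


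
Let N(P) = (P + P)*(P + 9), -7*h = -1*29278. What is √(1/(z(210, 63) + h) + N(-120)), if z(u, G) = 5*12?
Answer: √23495713082446/29698 ≈ 163.22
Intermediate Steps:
h = 29278/7 (h = -(-1)*29278/7 = -⅐*(-29278) = 29278/7 ≈ 4182.6)
N(P) = 2*P*(9 + P) (N(P) = (2*P)*(9 + P) = 2*P*(9 + P))
z(u, G) = 60
√(1/(z(210, 63) + h) + N(-120)) = √(1/(60 + 29278/7) + 2*(-120)*(9 - 120)) = √(1/(29698/7) + 2*(-120)*(-111)) = √(7/29698 + 26640) = √(791154727/29698) = √23495713082446/29698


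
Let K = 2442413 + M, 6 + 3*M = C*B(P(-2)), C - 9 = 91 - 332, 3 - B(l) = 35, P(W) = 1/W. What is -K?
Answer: -7334657/3 ≈ -2.4449e+6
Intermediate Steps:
B(l) = -32 (B(l) = 3 - 1*35 = 3 - 35 = -32)
C = -232 (C = 9 + (91 - 332) = 9 - 241 = -232)
M = 7418/3 (M = -2 + (-232*(-32))/3 = -2 + (⅓)*7424 = -2 + 7424/3 = 7418/3 ≈ 2472.7)
K = 7334657/3 (K = 2442413 + 7418/3 = 7334657/3 ≈ 2.4449e+6)
-K = -1*7334657/3 = -7334657/3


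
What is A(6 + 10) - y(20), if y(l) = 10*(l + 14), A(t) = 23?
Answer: -317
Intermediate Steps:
y(l) = 140 + 10*l (y(l) = 10*(14 + l) = 140 + 10*l)
A(6 + 10) - y(20) = 23 - (140 + 10*20) = 23 - (140 + 200) = 23 - 1*340 = 23 - 340 = -317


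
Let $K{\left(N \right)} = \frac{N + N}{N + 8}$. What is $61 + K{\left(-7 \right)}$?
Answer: $47$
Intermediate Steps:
$K{\left(N \right)} = \frac{2 N}{8 + N}$
$61 + K{\left(-7 \right)} = 61 + 2 \left(-7\right) \frac{1}{8 - 7} = 61 + 2 \left(-7\right) 1^{-1} = 61 + 2 \left(-7\right) 1 = 61 - 14 = 47$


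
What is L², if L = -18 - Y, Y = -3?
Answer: 225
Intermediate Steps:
L = -15 (L = -18 - 1*(-3) = -18 + 3 = -15)
L² = (-15)² = 225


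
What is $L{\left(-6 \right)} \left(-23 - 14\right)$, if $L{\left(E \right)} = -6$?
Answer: $222$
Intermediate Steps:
$L{\left(-6 \right)} \left(-23 - 14\right) = - 6 \left(-23 - 14\right) = \left(-6\right) \left(-37\right) = 222$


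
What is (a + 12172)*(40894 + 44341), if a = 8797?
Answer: 1787292715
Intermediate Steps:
(a + 12172)*(40894 + 44341) = (8797 + 12172)*(40894 + 44341) = 20969*85235 = 1787292715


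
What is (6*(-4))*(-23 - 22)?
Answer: 1080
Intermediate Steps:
(6*(-4))*(-23 - 22) = -24*(-45) = 1080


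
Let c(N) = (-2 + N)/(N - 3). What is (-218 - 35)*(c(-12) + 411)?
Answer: -1563287/15 ≈ -1.0422e+5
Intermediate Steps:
c(N) = (-2 + N)/(-3 + N)
(-218 - 35)*(c(-12) + 411) = (-218 - 35)*((-2 - 12)/(-3 - 12) + 411) = -253*(-14/(-15) + 411) = -253*(-1/15*(-14) + 411) = -253*(14/15 + 411) = -253*6179/15 = -1563287/15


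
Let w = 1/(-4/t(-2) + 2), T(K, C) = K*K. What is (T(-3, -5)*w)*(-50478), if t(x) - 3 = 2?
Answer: -378585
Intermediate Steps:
t(x) = 5 (t(x) = 3 + 2 = 5)
T(K, C) = K²
w = ⅚ (w = 1/(-4/5 + 2) = 1/(-4*⅕ + 2) = 1/(-⅘ + 2) = 1/(6/5) = ⅚ ≈ 0.83333)
(T(-3, -5)*w)*(-50478) = ((-3)²*(⅚))*(-50478) = (9*(⅚))*(-50478) = (15/2)*(-50478) = -378585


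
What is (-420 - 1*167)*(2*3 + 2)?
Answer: -4696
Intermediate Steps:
(-420 - 1*167)*(2*3 + 2) = (-420 - 167)*(6 + 2) = -587*8 = -4696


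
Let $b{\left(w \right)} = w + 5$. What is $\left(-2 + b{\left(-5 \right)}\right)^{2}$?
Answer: $4$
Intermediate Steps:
$b{\left(w \right)} = 5 + w$
$\left(-2 + b{\left(-5 \right)}\right)^{2} = \left(-2 + \left(5 - 5\right)\right)^{2} = \left(-2 + 0\right)^{2} = \left(-2\right)^{2} = 4$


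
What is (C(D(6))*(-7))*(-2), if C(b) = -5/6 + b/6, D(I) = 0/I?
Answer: -35/3 ≈ -11.667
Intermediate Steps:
D(I) = 0
C(b) = -⅚ + b/6 (C(b) = -5*⅙ + b*(⅙) = -⅚ + b/6)
(C(D(6))*(-7))*(-2) = ((-⅚ + (⅙)*0)*(-7))*(-2) = ((-⅚ + 0)*(-7))*(-2) = -⅚*(-7)*(-2) = (35/6)*(-2) = -35/3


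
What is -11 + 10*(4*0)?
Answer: -11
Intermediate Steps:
-11 + 10*(4*0) = -11 + 10*0 = -11 + 0 = -11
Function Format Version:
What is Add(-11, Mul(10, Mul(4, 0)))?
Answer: -11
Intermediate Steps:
Add(-11, Mul(10, Mul(4, 0))) = Add(-11, Mul(10, 0)) = Add(-11, 0) = -11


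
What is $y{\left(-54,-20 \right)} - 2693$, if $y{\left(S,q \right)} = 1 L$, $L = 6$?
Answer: $-2687$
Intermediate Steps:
$y{\left(S,q \right)} = 6$ ($y{\left(S,q \right)} = 1 \cdot 6 = 6$)
$y{\left(-54,-20 \right)} - 2693 = 6 - 2693 = -2687$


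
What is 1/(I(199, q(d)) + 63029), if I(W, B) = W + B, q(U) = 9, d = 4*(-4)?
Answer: 1/63237 ≈ 1.5814e-5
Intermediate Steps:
d = -16
I(W, B) = B + W
1/(I(199, q(d)) + 63029) = 1/((9 + 199) + 63029) = 1/(208 + 63029) = 1/63237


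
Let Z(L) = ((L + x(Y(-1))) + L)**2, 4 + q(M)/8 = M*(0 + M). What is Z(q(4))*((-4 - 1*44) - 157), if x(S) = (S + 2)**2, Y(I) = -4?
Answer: -7875280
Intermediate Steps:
q(M) = -32 + 8*M**2 (q(M) = -32 + 8*(M*(0 + M)) = -32 + 8*(M*M) = -32 + 8*M**2)
x(S) = (2 + S)**2
Z(L) = (4 + 2*L)**2 (Z(L) = ((L + (2 - 4)**2) + L)**2 = ((L + (-2)**2) + L)**2 = ((L + 4) + L)**2 = ((4 + L) + L)**2 = (4 + 2*L)**2)
Z(q(4))*((-4 - 1*44) - 157) = (4*(2 + (-32 + 8*4**2))**2)*((-4 - 1*44) - 157) = (4*(2 + (-32 + 8*16))**2)*((-4 - 44) - 157) = (4*(2 + (-32 + 128))**2)*(-48 - 157) = (4*(2 + 96)**2)*(-205) = (4*98**2)*(-205) = (4*9604)*(-205) = 38416*(-205) = -7875280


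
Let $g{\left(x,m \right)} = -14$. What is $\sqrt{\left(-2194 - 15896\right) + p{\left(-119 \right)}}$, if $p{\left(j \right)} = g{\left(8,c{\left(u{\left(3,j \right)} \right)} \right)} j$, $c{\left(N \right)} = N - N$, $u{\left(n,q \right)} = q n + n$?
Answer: $2 i \sqrt{4106} \approx 128.16 i$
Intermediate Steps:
$u{\left(n,q \right)} = n + n q$ ($u{\left(n,q \right)} = n q + n = n + n q$)
$c{\left(N \right)} = 0$
$p{\left(j \right)} = - 14 j$
$\sqrt{\left(-2194 - 15896\right) + p{\left(-119 \right)}} = \sqrt{\left(-2194 - 15896\right) - -1666} = \sqrt{-18090 + 1666} = \sqrt{-16424} = 2 i \sqrt{4106}$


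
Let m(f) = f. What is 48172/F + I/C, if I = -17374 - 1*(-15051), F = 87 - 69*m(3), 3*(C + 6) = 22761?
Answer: -30455891/75810 ≈ -401.74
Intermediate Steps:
C = 7581 (C = -6 + (⅓)*22761 = -6 + 7587 = 7581)
F = -120 (F = 87 - 69*3 = 87 - 207 = -120)
I = -2323 (I = -17374 + 15051 = -2323)
48172/F + I/C = 48172/(-120) - 2323/7581 = 48172*(-1/120) - 2323*1/7581 = -12043/30 - 2323/7581 = -30455891/75810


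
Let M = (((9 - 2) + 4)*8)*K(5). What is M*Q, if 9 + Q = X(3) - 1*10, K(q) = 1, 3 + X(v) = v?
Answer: -1672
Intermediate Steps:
X(v) = -3 + v
M = 88 (M = (((9 - 2) + 4)*8)*1 = ((7 + 4)*8)*1 = (11*8)*1 = 88*1 = 88)
Q = -19 (Q = -9 + ((-3 + 3) - 1*10) = -9 + (0 - 10) = -9 - 10 = -19)
M*Q = 88*(-19) = -1672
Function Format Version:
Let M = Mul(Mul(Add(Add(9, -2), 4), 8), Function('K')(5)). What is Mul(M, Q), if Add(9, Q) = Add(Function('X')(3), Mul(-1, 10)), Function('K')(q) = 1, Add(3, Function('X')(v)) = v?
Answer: -1672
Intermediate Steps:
Function('X')(v) = Add(-3, v)
M = 88 (M = Mul(Mul(Add(Add(9, -2), 4), 8), 1) = Mul(Mul(Add(7, 4), 8), 1) = Mul(Mul(11, 8), 1) = Mul(88, 1) = 88)
Q = -19 (Q = Add(-9, Add(Add(-3, 3), Mul(-1, 10))) = Add(-9, Add(0, -10)) = Add(-9, -10) = -19)
Mul(M, Q) = Mul(88, -19) = -1672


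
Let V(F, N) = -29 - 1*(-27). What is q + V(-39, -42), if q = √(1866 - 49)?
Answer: -2 + √1817 ≈ 40.626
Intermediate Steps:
V(F, N) = -2 (V(F, N) = -29 + 27 = -2)
q = √1817 ≈ 42.626
q + V(-39, -42) = √1817 - 2 = -2 + √1817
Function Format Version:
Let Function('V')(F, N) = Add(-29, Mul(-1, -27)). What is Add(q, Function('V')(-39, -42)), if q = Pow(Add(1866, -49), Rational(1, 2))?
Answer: Add(-2, Pow(1817, Rational(1, 2))) ≈ 40.626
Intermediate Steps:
Function('V')(F, N) = -2 (Function('V')(F, N) = Add(-29, 27) = -2)
q = Pow(1817, Rational(1, 2)) ≈ 42.626
Add(q, Function('V')(-39, -42)) = Add(Pow(1817, Rational(1, 2)), -2) = Add(-2, Pow(1817, Rational(1, 2)))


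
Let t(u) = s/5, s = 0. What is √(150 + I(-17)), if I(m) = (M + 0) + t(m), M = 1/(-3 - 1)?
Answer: √599/2 ≈ 12.237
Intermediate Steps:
t(u) = 0 (t(u) = 0/5 = 0*(⅕) = 0)
M = -¼ (M = 1/(-4) = -¼ ≈ -0.25000)
I(m) = -¼ (I(m) = (-¼ + 0) + 0 = -¼ + 0 = -¼)
√(150 + I(-17)) = √(150 - ¼) = √(599/4) = √599/2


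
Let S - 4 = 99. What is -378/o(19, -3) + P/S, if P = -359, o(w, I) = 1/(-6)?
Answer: 233245/103 ≈ 2264.5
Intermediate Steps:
o(w, I) = -⅙
S = 103 (S = 4 + 99 = 103)
-378/o(19, -3) + P/S = -378/(-⅙) - 359/103 = -378*(-6) - 359*1/103 = 2268 - 359/103 = 233245/103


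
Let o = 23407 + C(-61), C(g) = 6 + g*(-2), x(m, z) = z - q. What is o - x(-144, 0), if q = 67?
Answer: 23602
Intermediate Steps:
x(m, z) = -67 + z (x(m, z) = z - 1*67 = z - 67 = -67 + z)
C(g) = 6 - 2*g
o = 23535 (o = 23407 + (6 - 2*(-61)) = 23407 + (6 + 122) = 23407 + 128 = 23535)
o - x(-144, 0) = 23535 - (-67 + 0) = 23535 - 1*(-67) = 23535 + 67 = 23602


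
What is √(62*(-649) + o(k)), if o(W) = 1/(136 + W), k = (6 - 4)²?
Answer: I*√197166165/70 ≈ 200.59*I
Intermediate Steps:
k = 4 (k = 2² = 4)
√(62*(-649) + o(k)) = √(62*(-649) + 1/(136 + 4)) = √(-40238 + 1/140) = √(-5633319/140) = I*√197166165/70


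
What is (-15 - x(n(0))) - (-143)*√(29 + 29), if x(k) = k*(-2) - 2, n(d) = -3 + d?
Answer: -19 + 143*√58 ≈ 1070.1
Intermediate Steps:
x(k) = -2 - 2*k (x(k) = -2*k - 2 = -2 - 2*k)
(-15 - x(n(0))) - (-143)*√(29 + 29) = (-15 - (-2 - 2*(-3 + 0))) - (-143)*√(29 + 29) = (-15 - (-2 - 2*(-3))) - (-143)*√58 = (-15 - (-2 + 6)) + 143*√58 = (-15 - 1*4) + 143*√58 = (-15 - 4) + 143*√58 = -19 + 143*√58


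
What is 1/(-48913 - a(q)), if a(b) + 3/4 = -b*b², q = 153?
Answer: 4/14130659 ≈ 2.8307e-7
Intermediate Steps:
a(b) = -¾ - b³ (a(b) = -¾ - b*b² = -¾ - b³)
1/(-48913 - a(q)) = 1/(-48913 - (-¾ - 1*153³)) = 1/(-48913 - (-¾ - 1*3581577)) = 1/(-48913 - (-¾ - 3581577)) = 1/(-48913 - 1*(-14326311/4)) = 1/(-48913 + 14326311/4) = 1/(14130659/4) = 4/14130659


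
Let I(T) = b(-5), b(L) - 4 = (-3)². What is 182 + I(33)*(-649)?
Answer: -8255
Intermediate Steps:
b(L) = 13 (b(L) = 4 + (-3)² = 4 + 9 = 13)
I(T) = 13
182 + I(33)*(-649) = 182 + 13*(-649) = 182 - 8437 = -8255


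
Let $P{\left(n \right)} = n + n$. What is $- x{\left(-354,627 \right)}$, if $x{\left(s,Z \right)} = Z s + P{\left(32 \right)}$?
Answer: $221894$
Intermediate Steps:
$P{\left(n \right)} = 2 n$
$x{\left(s,Z \right)} = 64 + Z s$ ($x{\left(s,Z \right)} = Z s + 2 \cdot 32 = Z s + 64 = 64 + Z s$)
$- x{\left(-354,627 \right)} = - (64 + 627 \left(-354\right)) = - (64 - 221958) = \left(-1\right) \left(-221894\right) = 221894$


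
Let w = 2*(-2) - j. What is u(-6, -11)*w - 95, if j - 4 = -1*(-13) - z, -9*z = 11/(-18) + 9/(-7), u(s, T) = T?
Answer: 151595/1134 ≈ 133.68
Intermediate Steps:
z = 239/1134 (z = -(11/(-18) + 9/(-7))/9 = -(11*(-1/18) + 9*(-1/7))/9 = -(-11/18 - 9/7)/9 = -1/9*(-239/126) = 239/1134 ≈ 0.21076)
j = 19039/1134 (j = 4 + (-1*(-13) - 1*239/1134) = 4 + (13 - 239/1134) = 4 + 14503/1134 = 19039/1134 ≈ 16.789)
w = -23575/1134 (w = 2*(-2) - 1*19039/1134 = -4 - 19039/1134 = -23575/1134 ≈ -20.789)
u(-6, -11)*w - 95 = -11*(-23575/1134) - 95 = 259325/1134 - 95 = 151595/1134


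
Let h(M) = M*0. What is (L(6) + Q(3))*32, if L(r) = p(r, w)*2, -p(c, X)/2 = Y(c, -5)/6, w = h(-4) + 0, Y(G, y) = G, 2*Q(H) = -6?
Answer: -224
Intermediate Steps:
h(M) = 0
Q(H) = -3 (Q(H) = (½)*(-6) = -3)
w = 0 (w = 0 + 0 = 0)
p(c, X) = -c/3 (p(c, X) = -2*c/6 = -c/3)
L(r) = -2*r/3 (L(r) = -r/3*2 = -2*r/3)
(L(6) + Q(3))*32 = (-⅔*6 - 3)*32 = (-4 - 3)*32 = -7*32 = -224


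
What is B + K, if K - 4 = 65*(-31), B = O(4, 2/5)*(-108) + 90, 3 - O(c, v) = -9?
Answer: -3217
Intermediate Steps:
O(c, v) = 12 (O(c, v) = 3 - 1*(-9) = 3 + 9 = 12)
B = -1206 (B = 12*(-108) + 90 = -1296 + 90 = -1206)
K = -2011 (K = 4 + 65*(-31) = 4 - 2015 = -2011)
B + K = -1206 - 2011 = -3217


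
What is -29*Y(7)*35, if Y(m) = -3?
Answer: 3045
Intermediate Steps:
-29*Y(7)*35 = -29*(-3)*35 = 87*35 = 3045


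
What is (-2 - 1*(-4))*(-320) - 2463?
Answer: -3103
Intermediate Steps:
(-2 - 1*(-4))*(-320) - 2463 = (-2 + 4)*(-320) - 2463 = 2*(-320) - 2463 = -640 - 2463 = -3103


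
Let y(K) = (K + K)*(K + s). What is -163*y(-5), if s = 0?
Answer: -8150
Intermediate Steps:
y(K) = 2*K**2 (y(K) = (K + K)*(K + 0) = (2*K)*K = 2*K**2)
-163*y(-5) = -326*(-5)**2 = -326*25 = -163*50 = -8150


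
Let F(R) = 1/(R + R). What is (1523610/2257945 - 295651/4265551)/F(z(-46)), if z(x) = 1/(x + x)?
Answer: -1166294492383/88608691884794 ≈ -0.013162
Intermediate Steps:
z(x) = 1/(2*x)
F(R) = 1/(2*R)
(1523610/2257945 - 295651/4265551)/F(z(-46)) = (1523610/2257945 - 295651/4265551)/((1/(2*(((1/2)/(-46)))))) = (1523610*(1/2257945) - 295651*1/4265551)/((1/(2*(((1/2)*(-1/46)))))) = (304722/451589 - 295651/4265551)/((1/(2*(-1/92)))) = 1166294492383/(1926275910539*(((1/2)*(-92)))) = (1166294492383/1926275910539)/(-46) = (1166294492383/1926275910539)*(-1/46) = -1166294492383/88608691884794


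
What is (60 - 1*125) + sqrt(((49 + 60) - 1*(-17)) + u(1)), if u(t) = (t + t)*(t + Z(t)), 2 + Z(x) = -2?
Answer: -65 + 2*sqrt(30) ≈ -54.046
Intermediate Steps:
Z(x) = -4 (Z(x) = -2 - 2 = -4)
u(t) = 2*t*(-4 + t) (u(t) = (t + t)*(t - 4) = (2*t)*(-4 + t) = 2*t*(-4 + t))
(60 - 1*125) + sqrt(((49 + 60) - 1*(-17)) + u(1)) = (60 - 1*125) + sqrt(((49 + 60) - 1*(-17)) + 2*1*(-4 + 1)) = (60 - 125) + sqrt((109 + 17) + 2*1*(-3)) = -65 + sqrt(126 - 6) = -65 + sqrt(120) = -65 + 2*sqrt(30)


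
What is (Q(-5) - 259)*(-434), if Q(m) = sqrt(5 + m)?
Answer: 112406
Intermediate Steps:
(Q(-5) - 259)*(-434) = (sqrt(5 - 5) - 259)*(-434) = (sqrt(0) - 259)*(-434) = (0 - 259)*(-434) = -259*(-434) = 112406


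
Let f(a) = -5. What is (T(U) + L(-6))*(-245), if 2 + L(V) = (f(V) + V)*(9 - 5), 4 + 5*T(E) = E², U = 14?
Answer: 1862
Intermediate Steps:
T(E) = -⅘ + E²/5
L(V) = -22 + 4*V (L(V) = -2 + (-5 + V)*(9 - 5) = -2 + (-5 + V)*4 = -2 + (-20 + 4*V) = -22 + 4*V)
(T(U) + L(-6))*(-245) = ((-⅘ + (⅕)*14²) + (-22 + 4*(-6)))*(-245) = ((-⅘ + (⅕)*196) + (-22 - 24))*(-245) = ((-⅘ + 196/5) - 46)*(-245) = (192/5 - 46)*(-245) = -38/5*(-245) = 1862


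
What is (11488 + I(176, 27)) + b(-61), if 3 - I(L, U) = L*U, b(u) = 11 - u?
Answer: 6811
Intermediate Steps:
I(L, U) = 3 - L*U
(11488 + I(176, 27)) + b(-61) = (11488 + (3 - 1*176*27)) + (11 - 1*(-61)) = (11488 + (3 - 4752)) + (11 + 61) = (11488 - 4749) + 72 = 6739 + 72 = 6811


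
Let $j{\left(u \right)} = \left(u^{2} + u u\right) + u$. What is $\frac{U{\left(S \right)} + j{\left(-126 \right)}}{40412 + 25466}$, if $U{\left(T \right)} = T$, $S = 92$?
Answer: $\frac{15859}{32939} \approx 0.48147$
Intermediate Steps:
$j{\left(u \right)} = u + 2 u^{2}$ ($j{\left(u \right)} = \left(u^{2} + u^{2}\right) + u = 2 u^{2} + u = u + 2 u^{2}$)
$\frac{U{\left(S \right)} + j{\left(-126 \right)}}{40412 + 25466} = \frac{92 - 126 \left(1 + 2 \left(-126\right)\right)}{40412 + 25466} = \frac{92 - 126 \left(1 - 252\right)}{65878} = \left(92 - -31626\right) \frac{1}{65878} = \left(92 + 31626\right) \frac{1}{65878} = 31718 \cdot \frac{1}{65878} = \frac{15859}{32939}$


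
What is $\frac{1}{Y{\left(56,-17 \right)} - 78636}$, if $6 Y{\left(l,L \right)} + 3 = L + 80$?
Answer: $- \frac{1}{78626} \approx -1.2718 \cdot 10^{-5}$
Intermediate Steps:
$Y{\left(l,L \right)} = \frac{77}{6} + \frac{L}{6}$ ($Y{\left(l,L \right)} = - \frac{1}{2} + \frac{L + 80}{6} = - \frac{1}{2} + \frac{80 + L}{6} = - \frac{1}{2} + \left(\frac{40}{3} + \frac{L}{6}\right) = \frac{77}{6} + \frac{L}{6}$)
$\frac{1}{Y{\left(56,-17 \right)} - 78636} = \frac{1}{\left(\frac{77}{6} + \frac{1}{6} \left(-17\right)\right) - 78636} = \frac{1}{\left(\frac{77}{6} - \frac{17}{6}\right) - 78636} = \frac{1}{10 - 78636} = \frac{1}{-78626} = - \frac{1}{78626}$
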